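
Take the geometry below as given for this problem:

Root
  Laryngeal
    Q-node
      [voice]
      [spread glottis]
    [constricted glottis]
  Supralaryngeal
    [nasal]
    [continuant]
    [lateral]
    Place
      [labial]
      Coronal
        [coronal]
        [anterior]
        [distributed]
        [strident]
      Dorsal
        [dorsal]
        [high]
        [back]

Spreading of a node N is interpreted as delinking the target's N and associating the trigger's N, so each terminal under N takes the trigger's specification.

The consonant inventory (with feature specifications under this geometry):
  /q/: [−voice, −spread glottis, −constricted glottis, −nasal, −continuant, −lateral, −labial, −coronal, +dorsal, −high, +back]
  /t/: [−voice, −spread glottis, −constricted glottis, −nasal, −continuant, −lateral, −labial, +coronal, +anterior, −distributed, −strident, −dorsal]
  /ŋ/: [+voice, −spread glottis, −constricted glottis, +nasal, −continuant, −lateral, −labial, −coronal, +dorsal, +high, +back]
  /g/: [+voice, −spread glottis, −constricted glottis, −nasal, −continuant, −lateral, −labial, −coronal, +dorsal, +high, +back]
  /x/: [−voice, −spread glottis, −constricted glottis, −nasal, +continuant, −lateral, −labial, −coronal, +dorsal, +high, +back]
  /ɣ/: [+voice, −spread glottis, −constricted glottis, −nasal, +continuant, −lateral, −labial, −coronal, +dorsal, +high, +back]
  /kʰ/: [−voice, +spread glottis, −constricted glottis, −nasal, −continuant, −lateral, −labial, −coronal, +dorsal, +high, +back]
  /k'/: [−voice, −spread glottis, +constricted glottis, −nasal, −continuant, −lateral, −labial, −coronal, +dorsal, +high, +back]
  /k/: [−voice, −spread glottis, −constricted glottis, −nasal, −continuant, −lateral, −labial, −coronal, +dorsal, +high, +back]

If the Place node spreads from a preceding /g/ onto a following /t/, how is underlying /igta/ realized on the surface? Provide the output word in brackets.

[igka]

Terminals under Place in this geometry: [labial], [coronal], [anterior], [distributed], [strident], [dorsal], [high], [back].
After delinking /t/'s Place and linking /g/'s, the affected terminals become [−labial], [−coronal], [+dorsal], [+high], [+back]; [voice], [spread glottis], [constricted glottis], … (outside Place) are retained from /t/.
The resulting bundle matches /k/ in the inventory; substituting it for /t/ gives [igka].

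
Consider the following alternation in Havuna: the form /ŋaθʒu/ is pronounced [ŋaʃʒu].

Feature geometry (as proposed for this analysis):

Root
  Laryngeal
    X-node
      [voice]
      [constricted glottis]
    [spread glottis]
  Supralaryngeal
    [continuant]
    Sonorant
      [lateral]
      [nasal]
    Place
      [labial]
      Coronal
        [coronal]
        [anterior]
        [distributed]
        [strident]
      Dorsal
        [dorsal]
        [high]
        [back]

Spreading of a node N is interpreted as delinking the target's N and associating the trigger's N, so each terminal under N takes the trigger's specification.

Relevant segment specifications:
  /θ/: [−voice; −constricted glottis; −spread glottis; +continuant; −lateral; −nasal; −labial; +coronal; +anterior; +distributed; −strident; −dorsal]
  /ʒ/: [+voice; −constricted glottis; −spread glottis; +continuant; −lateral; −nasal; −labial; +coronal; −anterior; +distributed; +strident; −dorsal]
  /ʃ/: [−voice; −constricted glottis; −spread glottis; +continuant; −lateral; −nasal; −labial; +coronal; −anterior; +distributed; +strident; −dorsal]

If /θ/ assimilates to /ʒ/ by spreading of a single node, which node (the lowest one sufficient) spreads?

Coronal

Feature comparison: [anterior], [strident] differ between /θ/ and [ʃ]; the remaining terminals match.
These terminals are all dominated by Coronal, and no proper subconstituent of Coronal covers them all; Coronal is their lowest common ancestor.
Spreading Coronal from /ʒ/ overwrites each of those terminals with /ʒ/'s values, yielding exactly [ʃ].
[voice], a feature on which the two segments disagree outside Coronal, is unchanged — nothing dominating it spread, and Coronal is the minimal sufficient constituent.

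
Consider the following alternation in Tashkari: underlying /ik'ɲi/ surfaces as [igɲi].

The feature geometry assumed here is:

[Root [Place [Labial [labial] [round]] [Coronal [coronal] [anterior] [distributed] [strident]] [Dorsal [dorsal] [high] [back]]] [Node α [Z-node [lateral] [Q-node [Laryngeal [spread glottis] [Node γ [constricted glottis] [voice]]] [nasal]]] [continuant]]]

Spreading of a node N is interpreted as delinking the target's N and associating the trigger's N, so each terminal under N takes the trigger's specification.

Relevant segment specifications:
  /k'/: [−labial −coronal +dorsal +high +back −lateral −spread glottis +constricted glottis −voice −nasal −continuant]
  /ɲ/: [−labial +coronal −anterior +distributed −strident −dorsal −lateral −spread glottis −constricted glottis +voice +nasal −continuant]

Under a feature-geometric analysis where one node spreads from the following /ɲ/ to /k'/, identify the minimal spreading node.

Node γ

Feature comparison: [voice], [constricted glottis] differ between /k'/ and [g]; the remaining terminals match.
The smallest constituent containing every changed terminal is Node γ — each of its daughters lacks at least one of the affected features.
Spreading Node γ from /ɲ/ overwrites each of those terminals with /ɲ/'s values, yielding exactly [g].
Features on which the two segments disagree outside Node γ, such as [nasal], [coronal], are unchanged — nothing dominating them spread, and Node γ is the minimal sufficient constituent.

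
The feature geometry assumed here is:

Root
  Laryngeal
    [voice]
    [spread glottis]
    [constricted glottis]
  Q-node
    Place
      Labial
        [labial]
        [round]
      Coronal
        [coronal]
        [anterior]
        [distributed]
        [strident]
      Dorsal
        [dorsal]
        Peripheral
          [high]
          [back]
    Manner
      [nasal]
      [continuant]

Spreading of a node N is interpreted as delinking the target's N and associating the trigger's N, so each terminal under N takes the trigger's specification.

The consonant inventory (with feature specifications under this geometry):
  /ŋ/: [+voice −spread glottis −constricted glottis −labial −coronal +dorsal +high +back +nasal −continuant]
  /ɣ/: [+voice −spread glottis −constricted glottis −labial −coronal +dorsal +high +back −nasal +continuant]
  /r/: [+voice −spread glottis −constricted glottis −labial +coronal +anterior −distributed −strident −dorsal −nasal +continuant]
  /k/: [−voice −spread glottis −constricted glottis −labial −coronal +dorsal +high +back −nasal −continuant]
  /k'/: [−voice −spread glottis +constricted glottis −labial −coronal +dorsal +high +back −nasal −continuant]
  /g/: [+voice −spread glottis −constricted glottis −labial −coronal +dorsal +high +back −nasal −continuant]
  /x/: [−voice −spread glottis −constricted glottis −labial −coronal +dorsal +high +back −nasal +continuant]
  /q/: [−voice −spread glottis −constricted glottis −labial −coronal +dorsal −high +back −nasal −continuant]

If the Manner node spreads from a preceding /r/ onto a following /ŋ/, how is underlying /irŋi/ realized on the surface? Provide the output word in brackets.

The Manner node dominates the terminals [nasal], [continuant].
After delinking /ŋ/'s Manner and linking /r/'s, the affected terminals become [−nasal], [+continuant]; [voice], [spread glottis], [constricted glottis], … (outside Manner) are retained from /ŋ/.
This feature bundle is that of [ɣ], so /irŋi/ surfaces as [irɣi].

[irɣi]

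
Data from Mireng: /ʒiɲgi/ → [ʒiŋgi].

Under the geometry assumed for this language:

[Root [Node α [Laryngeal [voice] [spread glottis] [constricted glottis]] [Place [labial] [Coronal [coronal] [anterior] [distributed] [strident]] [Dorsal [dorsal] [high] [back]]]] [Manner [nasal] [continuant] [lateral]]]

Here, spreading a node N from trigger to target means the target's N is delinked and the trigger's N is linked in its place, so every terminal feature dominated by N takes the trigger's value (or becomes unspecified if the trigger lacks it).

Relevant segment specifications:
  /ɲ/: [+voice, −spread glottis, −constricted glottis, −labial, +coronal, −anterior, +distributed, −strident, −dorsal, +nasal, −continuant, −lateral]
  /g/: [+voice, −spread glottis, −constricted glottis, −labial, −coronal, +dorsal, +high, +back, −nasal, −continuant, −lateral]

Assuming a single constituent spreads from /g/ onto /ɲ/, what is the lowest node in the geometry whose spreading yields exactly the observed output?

Place

Comparing /ɲ/ with its surface form [ŋ], the features that change are [coronal], [anterior], [distributed], [strident], [dorsal], [high], [back].
These terminals are all dominated by Place, and no proper subconstituent of Place covers them all; Place is their lowest common ancestor.
Delinking /ɲ/'s Place and associating /g/'s Place gives precisely the feature bundle of [ŋ].
[nasal], a feature on which the two segments disagree outside Place, is unchanged — nothing dominating it spread, and Place is the minimal sufficient constituent.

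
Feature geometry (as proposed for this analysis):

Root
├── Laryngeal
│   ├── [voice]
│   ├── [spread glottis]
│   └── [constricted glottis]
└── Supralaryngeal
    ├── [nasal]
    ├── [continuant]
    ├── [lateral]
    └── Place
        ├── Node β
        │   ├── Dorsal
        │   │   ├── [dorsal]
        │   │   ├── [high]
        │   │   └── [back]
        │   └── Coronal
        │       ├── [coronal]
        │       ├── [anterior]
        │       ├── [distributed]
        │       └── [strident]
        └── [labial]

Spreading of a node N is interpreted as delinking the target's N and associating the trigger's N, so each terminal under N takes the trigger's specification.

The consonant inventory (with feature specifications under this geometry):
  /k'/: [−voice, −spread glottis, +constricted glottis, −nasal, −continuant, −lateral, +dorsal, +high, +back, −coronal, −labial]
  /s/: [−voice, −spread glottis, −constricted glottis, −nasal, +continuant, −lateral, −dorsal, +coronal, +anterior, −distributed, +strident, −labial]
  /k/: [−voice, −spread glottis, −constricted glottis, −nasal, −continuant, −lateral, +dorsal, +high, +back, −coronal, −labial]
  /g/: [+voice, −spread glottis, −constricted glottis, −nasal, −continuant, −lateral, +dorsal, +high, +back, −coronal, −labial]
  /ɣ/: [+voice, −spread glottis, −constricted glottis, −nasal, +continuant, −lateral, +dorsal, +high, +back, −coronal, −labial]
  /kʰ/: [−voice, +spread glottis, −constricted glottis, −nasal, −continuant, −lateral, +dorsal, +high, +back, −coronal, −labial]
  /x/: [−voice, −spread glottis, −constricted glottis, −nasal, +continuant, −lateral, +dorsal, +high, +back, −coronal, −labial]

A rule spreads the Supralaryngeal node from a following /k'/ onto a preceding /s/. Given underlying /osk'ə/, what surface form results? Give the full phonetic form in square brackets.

Supralaryngeal immediately or transitively dominates [nasal], [continuant], [lateral], [dorsal], [high], [back], [coronal], [anterior], [distributed], [strident], [labial].
Spreading Supralaryngeal from /k'/ onto /s/ replaces those values with /k'/'s: [−nasal], [−continuant], [−lateral], [+dorsal], [+high], [+back], [−coronal], [−labial]. Features outside Supralaryngeal ([voice], [spread glottis], [constricted glottis]) stay as in /s/.
This feature bundle is that of [k], so /osk'ə/ surfaces as [okk'ə].

[okk'ə]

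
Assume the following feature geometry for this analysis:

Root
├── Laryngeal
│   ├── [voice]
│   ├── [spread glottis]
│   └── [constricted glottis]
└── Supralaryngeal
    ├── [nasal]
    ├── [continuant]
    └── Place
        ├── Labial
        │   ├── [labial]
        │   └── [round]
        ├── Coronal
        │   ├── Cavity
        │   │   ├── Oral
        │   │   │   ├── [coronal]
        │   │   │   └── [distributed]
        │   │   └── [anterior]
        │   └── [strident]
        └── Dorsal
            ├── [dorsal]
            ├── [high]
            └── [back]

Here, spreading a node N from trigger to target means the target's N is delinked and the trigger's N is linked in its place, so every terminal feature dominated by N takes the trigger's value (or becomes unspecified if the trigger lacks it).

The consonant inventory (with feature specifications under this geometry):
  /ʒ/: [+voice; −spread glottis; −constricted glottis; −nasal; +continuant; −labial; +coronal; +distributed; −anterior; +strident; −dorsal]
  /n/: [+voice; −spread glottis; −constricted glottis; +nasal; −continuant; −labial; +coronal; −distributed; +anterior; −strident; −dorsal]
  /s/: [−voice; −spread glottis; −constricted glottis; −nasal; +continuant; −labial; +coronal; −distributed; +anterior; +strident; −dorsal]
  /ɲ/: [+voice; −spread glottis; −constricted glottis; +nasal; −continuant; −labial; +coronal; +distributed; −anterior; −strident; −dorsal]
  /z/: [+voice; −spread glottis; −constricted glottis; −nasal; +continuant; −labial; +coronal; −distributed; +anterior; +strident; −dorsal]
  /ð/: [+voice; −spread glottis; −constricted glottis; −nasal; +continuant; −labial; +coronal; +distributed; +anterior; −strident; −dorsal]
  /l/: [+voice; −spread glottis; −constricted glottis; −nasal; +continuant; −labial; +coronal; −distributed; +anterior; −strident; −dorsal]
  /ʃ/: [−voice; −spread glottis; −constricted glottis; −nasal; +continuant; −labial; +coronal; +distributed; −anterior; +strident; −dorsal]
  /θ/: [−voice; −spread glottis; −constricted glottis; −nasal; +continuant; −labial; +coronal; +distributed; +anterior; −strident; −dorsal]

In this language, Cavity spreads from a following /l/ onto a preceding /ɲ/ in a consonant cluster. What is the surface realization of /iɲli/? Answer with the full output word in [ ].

Terminals under Cavity in this geometry: [coronal], [distributed], [anterior].
After delinking /ɲ/'s Cavity and linking /l/'s, the affected terminals become [+coronal], [−distributed], [+anterior]; [voice], [spread glottis], [constricted glottis], … (outside Cavity) are retained from /ɲ/.
Among the inventory, only /n/ has exactly this specification, giving the surface form [inli].

[inli]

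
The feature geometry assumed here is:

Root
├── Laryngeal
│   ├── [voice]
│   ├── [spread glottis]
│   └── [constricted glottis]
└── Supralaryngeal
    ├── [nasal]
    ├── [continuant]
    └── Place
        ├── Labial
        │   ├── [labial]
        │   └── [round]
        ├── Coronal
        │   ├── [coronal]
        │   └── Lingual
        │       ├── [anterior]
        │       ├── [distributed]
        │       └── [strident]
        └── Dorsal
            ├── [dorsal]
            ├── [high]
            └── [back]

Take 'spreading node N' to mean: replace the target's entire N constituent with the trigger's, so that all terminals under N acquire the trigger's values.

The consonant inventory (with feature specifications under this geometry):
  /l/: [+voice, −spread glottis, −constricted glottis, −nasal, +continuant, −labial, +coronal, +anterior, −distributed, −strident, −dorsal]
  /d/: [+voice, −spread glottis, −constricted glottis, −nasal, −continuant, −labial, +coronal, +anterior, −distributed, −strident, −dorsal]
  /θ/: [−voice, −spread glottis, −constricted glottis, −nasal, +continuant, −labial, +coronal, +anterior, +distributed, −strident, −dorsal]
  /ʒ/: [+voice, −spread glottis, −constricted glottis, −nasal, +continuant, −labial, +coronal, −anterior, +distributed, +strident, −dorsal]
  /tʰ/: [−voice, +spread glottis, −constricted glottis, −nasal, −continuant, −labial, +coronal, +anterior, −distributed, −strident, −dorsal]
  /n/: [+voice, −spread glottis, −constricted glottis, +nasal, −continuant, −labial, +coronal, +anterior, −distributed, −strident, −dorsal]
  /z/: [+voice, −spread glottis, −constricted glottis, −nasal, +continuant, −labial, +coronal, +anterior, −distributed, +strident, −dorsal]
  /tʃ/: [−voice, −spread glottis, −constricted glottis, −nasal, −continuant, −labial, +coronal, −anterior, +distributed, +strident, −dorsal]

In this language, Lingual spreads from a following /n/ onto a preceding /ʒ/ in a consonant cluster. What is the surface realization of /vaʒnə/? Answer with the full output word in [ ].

The Lingual node dominates the terminals [anterior], [distributed], [strident].
After delinking /ʒ/'s Lingual and linking /n/'s, the affected terminals become [+anterior], [−distributed], [−strident]; [voice], [spread glottis], [constricted glottis], … (outside Lingual) are retained from /ʒ/.
This feature bundle is that of [l], so /vaʒnə/ surfaces as [valnə].

[valnə]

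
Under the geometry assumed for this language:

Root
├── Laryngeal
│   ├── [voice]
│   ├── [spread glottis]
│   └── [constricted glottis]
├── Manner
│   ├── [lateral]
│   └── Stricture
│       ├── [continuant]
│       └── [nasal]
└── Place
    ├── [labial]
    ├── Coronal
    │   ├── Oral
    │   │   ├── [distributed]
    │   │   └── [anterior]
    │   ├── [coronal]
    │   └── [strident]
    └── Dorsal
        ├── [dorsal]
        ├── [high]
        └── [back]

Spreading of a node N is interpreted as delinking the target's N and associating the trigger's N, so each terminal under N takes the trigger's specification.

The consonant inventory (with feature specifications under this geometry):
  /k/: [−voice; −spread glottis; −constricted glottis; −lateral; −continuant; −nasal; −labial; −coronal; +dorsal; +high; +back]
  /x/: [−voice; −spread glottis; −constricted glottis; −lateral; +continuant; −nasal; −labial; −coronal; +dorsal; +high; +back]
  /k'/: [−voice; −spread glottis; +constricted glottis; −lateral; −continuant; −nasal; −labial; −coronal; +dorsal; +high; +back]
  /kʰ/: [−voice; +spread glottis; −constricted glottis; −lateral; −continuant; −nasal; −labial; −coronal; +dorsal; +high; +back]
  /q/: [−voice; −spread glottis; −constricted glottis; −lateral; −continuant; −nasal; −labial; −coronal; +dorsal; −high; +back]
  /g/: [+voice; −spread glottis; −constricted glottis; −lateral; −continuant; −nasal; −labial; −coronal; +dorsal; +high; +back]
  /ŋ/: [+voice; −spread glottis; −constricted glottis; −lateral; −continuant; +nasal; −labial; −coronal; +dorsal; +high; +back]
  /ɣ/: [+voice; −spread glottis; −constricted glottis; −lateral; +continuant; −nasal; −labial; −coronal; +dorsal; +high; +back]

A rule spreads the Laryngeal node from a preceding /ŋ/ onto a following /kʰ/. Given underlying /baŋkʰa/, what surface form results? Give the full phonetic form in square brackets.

[baŋga]

Laryngeal immediately or transitively dominates [voice], [spread glottis], [constricted glottis].
After delinking /kʰ/'s Laryngeal and linking /ŋ/'s, the affected terminals become [+voice], [−spread glottis], [−constricted glottis]; [lateral], [continuant], [nasal], … (outside Laryngeal) are retained from /kʰ/.
Among the inventory, only /g/ has exactly this specification, giving the surface form [baŋga].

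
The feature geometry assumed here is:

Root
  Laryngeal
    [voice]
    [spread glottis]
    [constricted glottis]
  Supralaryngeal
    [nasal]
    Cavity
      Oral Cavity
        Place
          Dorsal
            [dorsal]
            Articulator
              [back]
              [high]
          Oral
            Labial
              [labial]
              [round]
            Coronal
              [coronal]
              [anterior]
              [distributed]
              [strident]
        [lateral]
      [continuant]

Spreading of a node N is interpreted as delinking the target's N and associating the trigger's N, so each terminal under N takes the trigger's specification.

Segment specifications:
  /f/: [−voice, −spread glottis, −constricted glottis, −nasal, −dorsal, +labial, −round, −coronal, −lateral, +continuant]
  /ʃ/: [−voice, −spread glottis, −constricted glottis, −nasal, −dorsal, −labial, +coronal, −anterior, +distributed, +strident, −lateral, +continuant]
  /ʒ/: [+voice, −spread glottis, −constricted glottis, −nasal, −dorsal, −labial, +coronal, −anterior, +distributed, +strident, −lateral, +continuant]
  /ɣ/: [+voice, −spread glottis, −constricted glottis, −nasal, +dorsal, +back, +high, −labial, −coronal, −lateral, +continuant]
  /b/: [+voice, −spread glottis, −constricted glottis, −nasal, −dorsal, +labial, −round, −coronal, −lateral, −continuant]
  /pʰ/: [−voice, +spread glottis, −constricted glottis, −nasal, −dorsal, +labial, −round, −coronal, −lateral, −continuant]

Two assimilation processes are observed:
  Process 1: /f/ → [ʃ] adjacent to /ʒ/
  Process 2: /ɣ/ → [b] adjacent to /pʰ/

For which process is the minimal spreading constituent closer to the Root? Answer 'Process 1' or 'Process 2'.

Process 2

In Process 1, [labial], [round], [coronal], [anterior], [distributed], [strident] change, so the minimal spreading node is Oral at depth 5.
In Process 2, [continuant], [labial], [round], [dorsal], [high], [back] change, so the minimal spreading node is Cavity at depth 2.
Cavity (depth 2) sits above Oral (depth 5), making Process 2 the one with the higher spreading node.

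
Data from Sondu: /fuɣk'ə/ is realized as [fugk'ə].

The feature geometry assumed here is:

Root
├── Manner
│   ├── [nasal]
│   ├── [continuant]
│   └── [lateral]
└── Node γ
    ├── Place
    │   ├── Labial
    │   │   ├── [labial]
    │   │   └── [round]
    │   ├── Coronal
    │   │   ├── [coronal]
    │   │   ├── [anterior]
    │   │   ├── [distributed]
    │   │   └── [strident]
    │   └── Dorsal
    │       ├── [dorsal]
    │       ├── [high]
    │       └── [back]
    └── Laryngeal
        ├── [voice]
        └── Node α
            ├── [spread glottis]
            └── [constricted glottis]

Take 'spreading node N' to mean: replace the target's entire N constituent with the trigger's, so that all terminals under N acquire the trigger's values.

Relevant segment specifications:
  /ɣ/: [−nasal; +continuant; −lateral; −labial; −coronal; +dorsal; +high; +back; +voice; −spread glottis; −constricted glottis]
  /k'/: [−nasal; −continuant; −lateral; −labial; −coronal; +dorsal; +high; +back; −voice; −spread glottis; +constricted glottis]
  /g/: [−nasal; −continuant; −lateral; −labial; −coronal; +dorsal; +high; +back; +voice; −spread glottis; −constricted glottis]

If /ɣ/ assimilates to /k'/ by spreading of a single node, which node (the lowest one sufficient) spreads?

[continuant]

Comparing /ɣ/ with its surface form [g], the only feature that changes is [continuant].
Only a single terminal changes, and /k'/ supplies the new value, so [continuant] itself is the minimal spreading constituent.
Features on which the two segments disagree outside [continuant], such as [voice], [constricted glottis], are unchanged — nothing dominating them spread, and [continuant] is the minimal sufficient constituent.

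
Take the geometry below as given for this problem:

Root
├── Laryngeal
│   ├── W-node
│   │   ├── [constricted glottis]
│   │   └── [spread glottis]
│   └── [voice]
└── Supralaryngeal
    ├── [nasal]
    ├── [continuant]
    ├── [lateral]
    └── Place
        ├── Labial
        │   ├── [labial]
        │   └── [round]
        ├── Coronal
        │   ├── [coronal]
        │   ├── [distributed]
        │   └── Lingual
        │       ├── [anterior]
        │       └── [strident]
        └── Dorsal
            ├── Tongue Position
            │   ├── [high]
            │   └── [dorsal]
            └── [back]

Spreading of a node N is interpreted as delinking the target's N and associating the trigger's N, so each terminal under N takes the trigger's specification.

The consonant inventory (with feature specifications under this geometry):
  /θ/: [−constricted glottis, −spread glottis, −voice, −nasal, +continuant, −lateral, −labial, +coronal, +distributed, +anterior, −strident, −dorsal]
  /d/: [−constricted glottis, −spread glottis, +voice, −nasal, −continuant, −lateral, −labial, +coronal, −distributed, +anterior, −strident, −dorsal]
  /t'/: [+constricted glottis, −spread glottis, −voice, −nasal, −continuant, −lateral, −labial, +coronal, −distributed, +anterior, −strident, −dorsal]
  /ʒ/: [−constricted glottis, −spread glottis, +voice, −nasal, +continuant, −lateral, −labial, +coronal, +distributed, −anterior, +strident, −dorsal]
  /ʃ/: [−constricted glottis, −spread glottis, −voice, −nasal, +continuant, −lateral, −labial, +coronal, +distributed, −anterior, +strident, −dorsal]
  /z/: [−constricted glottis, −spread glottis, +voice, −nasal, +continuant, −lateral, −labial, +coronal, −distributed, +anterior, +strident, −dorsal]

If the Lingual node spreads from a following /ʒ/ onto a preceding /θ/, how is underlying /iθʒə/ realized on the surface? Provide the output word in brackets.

Lingual immediately or transitively dominates [anterior], [strident].
After delinking /θ/'s Lingual and linking /ʒ/'s, the affected terminals become [−anterior], [+strident]; [constricted glottis], [spread glottis], [voice], … (outside Lingual) are retained from /θ/.
Among the inventory, only /ʃ/ has exactly this specification, giving the surface form [iʃʒə].

[iʃʒə]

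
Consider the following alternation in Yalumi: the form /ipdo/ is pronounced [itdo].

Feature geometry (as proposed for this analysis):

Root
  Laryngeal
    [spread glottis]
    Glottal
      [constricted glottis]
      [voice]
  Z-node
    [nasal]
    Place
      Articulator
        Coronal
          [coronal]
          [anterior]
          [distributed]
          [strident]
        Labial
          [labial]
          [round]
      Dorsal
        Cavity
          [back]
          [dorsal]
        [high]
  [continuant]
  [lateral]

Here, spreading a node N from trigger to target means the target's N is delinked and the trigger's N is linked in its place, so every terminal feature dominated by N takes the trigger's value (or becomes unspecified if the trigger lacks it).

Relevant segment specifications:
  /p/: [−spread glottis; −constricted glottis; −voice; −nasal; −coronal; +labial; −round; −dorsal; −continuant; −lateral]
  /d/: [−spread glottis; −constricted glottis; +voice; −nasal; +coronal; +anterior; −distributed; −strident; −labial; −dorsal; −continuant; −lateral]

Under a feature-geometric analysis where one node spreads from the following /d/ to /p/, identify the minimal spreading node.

Articulator

Feature comparison: [labial], [round], [coronal], [anterior], [distributed], [strident] differ between /p/ and [t]; the remaining terminals match.
In this geometry the lowest node dominating all of them is Articulator: every daughter of Articulator dominates only a proper subset, so no lower node suffices.
Delinking /p/'s Articulator and associating /d/'s Articulator gives precisely the feature bundle of [t].
[voice] stays as in /p/ although /d/ differs there, so no node dominating it spread; among the remaining candidates Articulator is the lowest that derives the output.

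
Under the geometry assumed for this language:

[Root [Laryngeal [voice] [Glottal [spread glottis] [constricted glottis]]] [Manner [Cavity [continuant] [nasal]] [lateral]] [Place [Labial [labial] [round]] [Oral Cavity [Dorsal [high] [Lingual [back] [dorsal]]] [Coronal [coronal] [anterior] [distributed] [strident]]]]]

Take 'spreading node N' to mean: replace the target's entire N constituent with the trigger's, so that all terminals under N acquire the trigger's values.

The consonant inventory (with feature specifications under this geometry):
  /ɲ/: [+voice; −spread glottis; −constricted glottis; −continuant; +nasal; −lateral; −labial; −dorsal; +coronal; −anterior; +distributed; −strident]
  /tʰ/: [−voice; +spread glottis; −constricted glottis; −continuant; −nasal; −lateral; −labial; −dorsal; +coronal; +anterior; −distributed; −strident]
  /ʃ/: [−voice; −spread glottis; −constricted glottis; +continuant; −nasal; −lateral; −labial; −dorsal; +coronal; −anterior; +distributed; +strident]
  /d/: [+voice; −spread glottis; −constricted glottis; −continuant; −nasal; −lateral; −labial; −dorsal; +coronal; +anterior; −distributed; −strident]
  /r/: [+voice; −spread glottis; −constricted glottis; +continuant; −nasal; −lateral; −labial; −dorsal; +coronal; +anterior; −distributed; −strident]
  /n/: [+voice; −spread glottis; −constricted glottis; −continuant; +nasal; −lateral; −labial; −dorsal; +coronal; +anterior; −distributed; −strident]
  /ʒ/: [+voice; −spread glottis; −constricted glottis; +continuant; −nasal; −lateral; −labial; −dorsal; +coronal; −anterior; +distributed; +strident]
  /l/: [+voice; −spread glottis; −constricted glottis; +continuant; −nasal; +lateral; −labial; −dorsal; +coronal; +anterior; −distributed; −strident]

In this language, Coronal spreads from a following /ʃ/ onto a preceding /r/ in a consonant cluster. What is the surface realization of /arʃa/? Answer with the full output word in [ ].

[aʒʃa]

Terminals under Coronal in this geometry: [coronal], [anterior], [distributed], [strident].
Spreading Coronal from /ʃ/ onto /r/ replaces those values with /ʃ/'s: [+coronal], [−anterior], [+distributed], [+strident]. Features outside Coronal ([voice], [spread glottis], [constricted glottis], …) stay as in /r/.
Among the inventory, only /ʒ/ has exactly this specification, giving the surface form [aʒʃa].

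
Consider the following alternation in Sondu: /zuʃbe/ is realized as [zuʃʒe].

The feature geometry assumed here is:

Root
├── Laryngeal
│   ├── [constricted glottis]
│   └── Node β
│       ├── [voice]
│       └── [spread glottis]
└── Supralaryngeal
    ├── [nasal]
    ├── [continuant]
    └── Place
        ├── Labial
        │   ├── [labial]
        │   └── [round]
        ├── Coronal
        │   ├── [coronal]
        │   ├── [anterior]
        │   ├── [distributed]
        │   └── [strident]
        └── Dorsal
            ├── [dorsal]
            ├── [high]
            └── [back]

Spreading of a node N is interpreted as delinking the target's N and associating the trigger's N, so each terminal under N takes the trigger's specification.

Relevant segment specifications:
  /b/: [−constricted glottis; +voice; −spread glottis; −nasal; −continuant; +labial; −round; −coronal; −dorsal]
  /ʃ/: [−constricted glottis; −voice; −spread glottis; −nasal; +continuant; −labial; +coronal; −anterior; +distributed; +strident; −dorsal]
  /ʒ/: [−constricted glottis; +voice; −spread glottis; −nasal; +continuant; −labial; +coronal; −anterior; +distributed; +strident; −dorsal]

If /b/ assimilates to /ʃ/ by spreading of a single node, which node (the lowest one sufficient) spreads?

Feature comparison: [continuant], [labial], [round], [coronal], [anterior], [distributed], [strident] differ between /b/ and [ʒ]; the remaining terminals match.
The smallest constituent containing every changed terminal is Supralaryngeal — each of its daughters lacks at least one of the affected features.
Delinking /b/'s Supralaryngeal and associating /ʃ/'s Supralaryngeal gives precisely the feature bundle of [ʒ].
Had Root spread, [voice] would have taken /ʃ/'s value; it stays as in /b/, confirming the spreading constituent is exactly Supralaryngeal.

Supralaryngeal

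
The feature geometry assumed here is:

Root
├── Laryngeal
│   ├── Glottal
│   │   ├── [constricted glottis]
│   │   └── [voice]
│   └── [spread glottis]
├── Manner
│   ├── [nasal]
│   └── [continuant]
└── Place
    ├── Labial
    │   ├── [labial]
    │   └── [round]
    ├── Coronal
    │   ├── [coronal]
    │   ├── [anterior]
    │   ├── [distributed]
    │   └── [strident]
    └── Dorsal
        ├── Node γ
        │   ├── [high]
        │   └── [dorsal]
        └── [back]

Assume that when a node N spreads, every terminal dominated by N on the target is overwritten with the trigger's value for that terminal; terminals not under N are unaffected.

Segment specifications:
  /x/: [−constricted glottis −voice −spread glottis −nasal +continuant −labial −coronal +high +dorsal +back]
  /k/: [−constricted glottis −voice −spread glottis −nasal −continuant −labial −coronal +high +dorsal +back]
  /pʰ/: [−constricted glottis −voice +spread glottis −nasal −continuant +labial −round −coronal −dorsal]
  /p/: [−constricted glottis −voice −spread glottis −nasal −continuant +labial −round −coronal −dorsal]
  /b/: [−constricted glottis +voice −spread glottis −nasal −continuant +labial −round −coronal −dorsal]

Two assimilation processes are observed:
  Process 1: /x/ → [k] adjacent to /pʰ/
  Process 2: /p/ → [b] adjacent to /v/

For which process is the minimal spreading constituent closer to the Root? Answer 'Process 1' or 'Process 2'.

Process 1

Process 1: the feature that changes is [continuant]; the minimal node is [continuant] (depth 2).
In Process 2, [voice] changes, so the minimal spreading node is [voice] at depth 3.
[continuant] (depth 2) sits above [voice] (depth 3), making Process 1 the one with the higher spreading node.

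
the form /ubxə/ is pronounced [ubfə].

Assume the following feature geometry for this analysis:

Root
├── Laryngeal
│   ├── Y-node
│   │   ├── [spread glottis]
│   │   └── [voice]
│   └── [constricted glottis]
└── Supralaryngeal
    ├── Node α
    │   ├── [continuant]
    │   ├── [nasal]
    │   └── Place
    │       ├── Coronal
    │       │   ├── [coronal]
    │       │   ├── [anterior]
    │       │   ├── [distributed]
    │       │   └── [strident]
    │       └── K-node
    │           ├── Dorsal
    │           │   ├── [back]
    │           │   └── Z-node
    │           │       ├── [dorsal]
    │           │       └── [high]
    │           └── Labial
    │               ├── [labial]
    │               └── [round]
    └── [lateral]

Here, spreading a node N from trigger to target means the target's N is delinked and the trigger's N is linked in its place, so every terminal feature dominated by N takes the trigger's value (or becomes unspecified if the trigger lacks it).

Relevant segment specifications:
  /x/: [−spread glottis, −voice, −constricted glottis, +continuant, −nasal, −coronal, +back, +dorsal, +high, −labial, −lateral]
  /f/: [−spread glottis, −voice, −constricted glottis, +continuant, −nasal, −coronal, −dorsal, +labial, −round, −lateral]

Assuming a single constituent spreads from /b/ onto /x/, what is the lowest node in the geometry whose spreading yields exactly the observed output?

K-node

The alternation /x/ → [f] changes [labial], [round], [dorsal], [high], [back] and nothing else.
These terminals are all dominated by K-node, and no proper subconstituent of K-node covers them all; K-node is their lowest common ancestor.
If K-node spreads, every terminal under it takes /b/'s value, producing [f] as observed.
[continuant], [voice] stay as in /x/ although /b/ differs there, so no node dominating them spread; among the remaining candidates K-node is the lowest that derives the output.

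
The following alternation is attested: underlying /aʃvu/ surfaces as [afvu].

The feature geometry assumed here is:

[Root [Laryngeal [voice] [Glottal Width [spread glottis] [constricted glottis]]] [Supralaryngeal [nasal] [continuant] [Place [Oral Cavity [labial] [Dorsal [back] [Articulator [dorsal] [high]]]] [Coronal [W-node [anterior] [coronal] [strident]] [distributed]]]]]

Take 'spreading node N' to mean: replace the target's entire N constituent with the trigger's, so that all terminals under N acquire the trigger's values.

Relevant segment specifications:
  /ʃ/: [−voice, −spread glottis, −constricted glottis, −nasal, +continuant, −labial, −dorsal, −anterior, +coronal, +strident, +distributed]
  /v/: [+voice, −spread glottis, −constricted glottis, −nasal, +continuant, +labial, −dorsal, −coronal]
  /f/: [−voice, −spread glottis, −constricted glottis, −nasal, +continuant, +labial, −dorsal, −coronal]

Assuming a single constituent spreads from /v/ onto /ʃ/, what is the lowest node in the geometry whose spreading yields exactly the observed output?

Comparing /ʃ/ with its surface form [f], the features that change are [labial], [coronal], [anterior], [distributed], [strident].
The smallest constituent containing every changed terminal is Place — each of its daughters lacks at least one of the affected features.
If Place spreads, every terminal under it takes /v/'s value, producing [f] as observed.
[voice], a feature on which the two segments disagree outside Place, is unchanged — nothing dominating it spread, and Place is the minimal sufficient constituent.

Place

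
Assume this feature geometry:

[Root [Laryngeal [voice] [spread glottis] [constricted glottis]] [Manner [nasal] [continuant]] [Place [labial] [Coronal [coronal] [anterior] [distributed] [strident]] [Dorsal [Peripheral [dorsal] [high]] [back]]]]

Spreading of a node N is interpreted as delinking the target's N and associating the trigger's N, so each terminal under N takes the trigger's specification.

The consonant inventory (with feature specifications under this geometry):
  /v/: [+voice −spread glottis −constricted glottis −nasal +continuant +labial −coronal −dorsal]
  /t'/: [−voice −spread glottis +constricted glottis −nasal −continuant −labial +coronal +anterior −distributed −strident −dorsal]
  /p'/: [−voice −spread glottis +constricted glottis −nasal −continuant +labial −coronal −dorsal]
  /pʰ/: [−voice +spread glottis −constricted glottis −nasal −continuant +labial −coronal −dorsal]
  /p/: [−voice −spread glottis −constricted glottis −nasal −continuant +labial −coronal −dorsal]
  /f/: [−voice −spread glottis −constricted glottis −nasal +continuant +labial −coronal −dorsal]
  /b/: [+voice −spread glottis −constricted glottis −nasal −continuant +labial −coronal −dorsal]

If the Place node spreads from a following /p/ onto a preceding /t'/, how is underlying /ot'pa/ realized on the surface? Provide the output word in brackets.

Terminals under Place in this geometry: [labial], [coronal], [anterior], [distributed], [strident], [dorsal], [high], [back].
The target acquires /p/'s values for everything under Place — [+labial], [−coronal], [−dorsal] — while keeping its own [voice], [spread glottis], [constricted glottis], ….
Among the inventory, only /p'/ has exactly this specification, giving the surface form [op'pa].

[op'pa]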